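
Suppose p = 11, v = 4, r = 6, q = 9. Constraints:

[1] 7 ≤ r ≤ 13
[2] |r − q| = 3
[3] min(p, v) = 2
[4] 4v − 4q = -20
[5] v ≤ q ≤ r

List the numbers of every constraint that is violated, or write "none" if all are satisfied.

Violated: 1, 3, 5.

[1] r = 6 is outside [7, 13]  false
[2] |6 − 9| = 3  true
[3] min(11, 4) = 4, not 2  false
[4] 4v − 4q = 4(4) − 4(9) = -20  true
[5] values 4, 9, 6; q = 9 is not ≤ r = 6  false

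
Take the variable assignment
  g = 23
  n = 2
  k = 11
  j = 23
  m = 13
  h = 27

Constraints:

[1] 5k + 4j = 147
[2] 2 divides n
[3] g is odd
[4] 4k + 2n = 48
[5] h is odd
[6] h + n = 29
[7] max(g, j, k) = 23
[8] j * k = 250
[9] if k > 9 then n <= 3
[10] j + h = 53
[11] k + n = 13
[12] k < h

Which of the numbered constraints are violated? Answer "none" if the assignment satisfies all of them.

The assignment fails constraints 8 and 10.

[1] 5k + 4j = 5(11) + 4(23) = 147  ✔
[2] 2 / 2 = 1, so 2 divides 2  ✔
[3] g = 23 is odd  ✔
[4] 4k + 2n = 4(11) + 2(2) = 48  ✔
[5] h = 27 is odd  ✔
[6] h + n = 27 + 2 = 29  ✔
[7] max(23, 23, 11) = 23  ✔
[8] j * k = 23 * 11 = 253, not 250  ✘
[9] k = 11 > 9, so we need n ≤ 3; n = 2 ≤ 3  ✔
[10] j + h = 23 + 27 = 50, not 53  ✘
[11] k + n = 11 + 2 = 13  ✔
[12] k = 11, h = 27; 11 < 27  ✔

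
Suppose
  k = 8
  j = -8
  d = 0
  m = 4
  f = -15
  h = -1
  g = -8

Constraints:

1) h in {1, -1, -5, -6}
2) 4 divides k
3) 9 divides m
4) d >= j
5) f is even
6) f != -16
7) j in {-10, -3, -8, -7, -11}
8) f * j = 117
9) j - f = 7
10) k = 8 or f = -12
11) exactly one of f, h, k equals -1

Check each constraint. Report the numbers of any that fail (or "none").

1) h = -1 is in {1, -1, -5, -6} — holds.
2) 8 / 4 = 2, so 4 divides 8 — holds.
3) 4 = 9*0 + 4, so 9 does not divide 4 — fails.
4) d = 0, j = -8; 0 ≥ -8 — holds.
5) f = -15 is odd — fails.
6) f = -15, and -15 ≠ -16 — holds.
7) j = -8 is in {-10, -3, -8, -7, -11} — holds.
8) f * j = -15 * (-8) = 120, not 117 — fails.
9) j - f = -8 - (-15) = 7 — holds.
10) k = 8 = 8 (first disjunct) — holds.
11) f=-15, h=-1, k=8; 1 of them equals -1 — holds.

The assignment fails constraints 3, 5, and 8.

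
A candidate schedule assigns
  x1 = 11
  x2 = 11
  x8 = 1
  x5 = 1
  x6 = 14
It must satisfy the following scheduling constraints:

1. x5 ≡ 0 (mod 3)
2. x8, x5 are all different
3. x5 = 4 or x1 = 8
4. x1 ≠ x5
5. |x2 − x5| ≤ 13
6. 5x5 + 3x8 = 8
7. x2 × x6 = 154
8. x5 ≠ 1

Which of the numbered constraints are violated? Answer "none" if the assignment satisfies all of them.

The assignment fails constraints 1, 2, 3, 8.

1. 1 mod 3 = 1, not 0  FAIL
2. x8 = x5 = 1, not all different  FAIL
3. x5 = 1 ≠ 4 and x1 = 11 ≠ 8; both disjuncts false  FAIL
4. x1 = 11, x5 = 1; distinct  OK
5. |11 − 1| = 10; 10 ≤ 13  OK
6. 5x5 + 3x8 = 5(1) + 3(1) = 8  OK
7. x2 × x6 = 11 × 14 = 154  OK
8. x5 = 1, but 1 is required to differ  FAIL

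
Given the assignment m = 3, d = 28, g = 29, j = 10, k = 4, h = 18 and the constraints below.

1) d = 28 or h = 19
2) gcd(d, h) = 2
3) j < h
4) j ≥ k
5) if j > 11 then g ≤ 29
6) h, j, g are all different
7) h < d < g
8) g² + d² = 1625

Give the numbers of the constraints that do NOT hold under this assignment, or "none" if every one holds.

1) d = 28 = 28 (first disjunct)  holds
2) gcd(28, 18) = 2  holds
3) j = 10, h = 18; 10 < 18  holds
4) j = 10, k = 4; 10 ≥ 4  holds
5) j = 10, not > 11; antecedent false, conditional vacuously true  holds
6) values 18, 10, 29 are pairwise distinct  holds
7) values 18 < 28 < 29  holds
8) g² + d² = 29² + 28² = 841 + 784 = 1625  holds

None — every constraint holds.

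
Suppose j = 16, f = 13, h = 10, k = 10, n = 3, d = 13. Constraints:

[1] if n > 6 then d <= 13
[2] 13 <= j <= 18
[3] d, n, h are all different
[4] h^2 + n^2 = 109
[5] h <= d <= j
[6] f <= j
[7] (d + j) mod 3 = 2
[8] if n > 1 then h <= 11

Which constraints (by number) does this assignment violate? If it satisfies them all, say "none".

[1] n = 3, not > 6; antecedent false, conditional vacuously true — satisfied.
[2] j = 16 lies in [13, 18] — satisfied.
[3] values 13, 3, 10 are pairwise distinct — satisfied.
[4] h^2 + n^2 = 10^2 + 3^2 = 100 + 9 = 109 — satisfied.
[5] values 10 <= 13 <= 16 — satisfied.
[6] f = 13, j = 16; 13 ≤ 16 — satisfied.
[7] d + j = 29; 29 mod 3 = 2 — satisfied.
[8] n = 3 > 1, so we need h ≤ 11; h = 10 ≤ 11 — satisfied.

None — every constraint holds.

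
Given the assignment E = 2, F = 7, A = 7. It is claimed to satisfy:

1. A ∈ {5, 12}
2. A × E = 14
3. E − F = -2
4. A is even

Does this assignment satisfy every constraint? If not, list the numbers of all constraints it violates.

The assignment fails constraints 1, 3, 4.

1. A = 7 is not in {5, 12}  no
2. A × E = 7 × 2 = 14  yes
3. E − F = 2 − 7 = -5, not -2  no
4. A = 7 is odd  no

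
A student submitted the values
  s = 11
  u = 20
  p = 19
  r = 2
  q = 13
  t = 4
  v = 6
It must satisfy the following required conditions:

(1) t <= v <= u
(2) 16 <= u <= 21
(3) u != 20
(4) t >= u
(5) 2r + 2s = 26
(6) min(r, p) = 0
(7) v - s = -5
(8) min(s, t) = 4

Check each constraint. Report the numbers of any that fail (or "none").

(1) values 4 <= 6 <= 20 — satisfied.
(2) u = 20 lies in [16, 21] — satisfied.
(3) u = 20, but 20 is required to differ — violated.
(4) t = 4, u = 20; 4 < 20 (want ≥) — violated.
(5) 2r + 2s = 2(2) + 2(11) = 26 — satisfied.
(6) min(2, 19) = 2, not 0 — violated.
(7) v - s = 6 - 11 = -5 — satisfied.
(8) min(11, 4) = 4 — satisfied.

No — constraints 3, 4, 6 are not satisfied.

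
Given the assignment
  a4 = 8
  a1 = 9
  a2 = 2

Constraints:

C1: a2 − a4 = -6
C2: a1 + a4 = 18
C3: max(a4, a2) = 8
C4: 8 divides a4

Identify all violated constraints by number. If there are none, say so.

C1: a2 − a4 = 2 − 8 = -6 — satisfied.
C2: a1 + a4 = 9 + 8 = 17, not 18 — violated.
C3: max(8, 2) = 8 — satisfied.
C4: 8 / 8 = 1, so 8 divides 8 — satisfied.

The assignment fails constraint 2.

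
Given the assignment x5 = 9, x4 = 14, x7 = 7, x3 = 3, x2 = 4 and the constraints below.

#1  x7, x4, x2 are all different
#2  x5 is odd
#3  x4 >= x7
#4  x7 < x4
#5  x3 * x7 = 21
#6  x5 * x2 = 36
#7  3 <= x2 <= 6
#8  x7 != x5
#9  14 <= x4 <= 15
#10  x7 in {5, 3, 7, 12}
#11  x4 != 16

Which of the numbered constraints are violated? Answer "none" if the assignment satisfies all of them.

Yes — all constraints hold.

#1 values 7, 14, 4 are pairwise distinct — holds.
#2 x5 = 9 is odd — holds.
#3 x4 = 14, x7 = 7; 14 ≥ 7 — holds.
#4 x7 = 7, x4 = 14; 7 < 14 — holds.
#5 x3 * x7 = 3 * 7 = 21 — holds.
#6 x5 * x2 = 9 * 4 = 36 — holds.
#7 x2 = 4 lies in [3, 6] — holds.
#8 x7 = 7, x5 = 9; distinct — holds.
#9 x4 = 14 lies in [14, 15] — holds.
#10 x7 = 7 is in {5, 3, 7, 12} — holds.
#11 x4 = 14, and 14 ≠ 16 — holds.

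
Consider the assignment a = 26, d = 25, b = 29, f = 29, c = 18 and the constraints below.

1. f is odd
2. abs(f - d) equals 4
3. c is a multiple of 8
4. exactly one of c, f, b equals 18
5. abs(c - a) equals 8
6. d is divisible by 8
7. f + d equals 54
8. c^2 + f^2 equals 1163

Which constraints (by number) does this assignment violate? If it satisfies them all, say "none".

1. f = 29 is odd — holds.
2. abs(29 - 25) = 4 — holds.
3. 18 = 8*2 + 2, so 8 does not divide 18 — does not hold.
4. c=18, f=29, b=29; 1 of them equals 18 — holds.
5. abs(18 - 26) = 8 — holds.
6. 25 = 8*3 + 1, so 8 does not divide 25 — does not hold.
7. f + d = 29 + 25 = 54 — holds.
8. c^2 + f^2 = 18^2 + 29^2 = 324 + 841 = 1165, not 1163 — does not hold.

The assignment fails constraints 3, 6, 8.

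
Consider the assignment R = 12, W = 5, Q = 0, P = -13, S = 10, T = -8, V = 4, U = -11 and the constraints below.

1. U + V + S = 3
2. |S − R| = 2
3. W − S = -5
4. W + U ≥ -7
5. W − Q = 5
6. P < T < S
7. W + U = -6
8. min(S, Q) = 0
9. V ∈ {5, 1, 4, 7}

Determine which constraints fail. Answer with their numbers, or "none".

1. U + V + S = -11 + 4 + 10 = 3 — OK.
2. |10 − 12| = 2 — OK.
3. W − S = 5 − 10 = -5 — OK.
4. W + U = 5 + (-11) = -6; -6 ≥ -7 — OK.
5. W − Q = 5 − 0 = 5 — OK.
6. values -13 < -8 < 10 — OK.
7. W + U = 5 + (-11) = -6 — OK.
8. min(10, 0) = 0 — OK.
9. V = 4 is in {5, 1, 4, 7} — OK.

The assignment satisfies every constraint.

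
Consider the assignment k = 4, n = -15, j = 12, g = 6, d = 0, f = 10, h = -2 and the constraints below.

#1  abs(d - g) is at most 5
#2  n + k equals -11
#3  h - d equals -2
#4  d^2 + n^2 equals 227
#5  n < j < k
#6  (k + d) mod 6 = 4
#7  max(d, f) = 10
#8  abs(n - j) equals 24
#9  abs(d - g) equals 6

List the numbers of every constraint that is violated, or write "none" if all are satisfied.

#1 abs(0 - 6) = 6; 6 > 5, exceeds bound 5  ✘
#2 n + k = -15 + 4 = -11  ✔
#3 h - d = -2 - 0 = -2  ✔
#4 d^2 + n^2 = 0^2 + (-15)^2 = 0 + 225 = 225, not 227  ✘
#5 values -15, 12, 4; j = 12 is not < k = 4  ✘
#6 k + d = 4; 4 mod 6 = 4  ✔
#7 max(0, 10) = 10  ✔
#8 abs(-15 - 12) = 27, not 24  ✘
#9 abs(0 - 6) = 6  ✔

No — constraints 1, 4, 5, and 8 are not satisfied.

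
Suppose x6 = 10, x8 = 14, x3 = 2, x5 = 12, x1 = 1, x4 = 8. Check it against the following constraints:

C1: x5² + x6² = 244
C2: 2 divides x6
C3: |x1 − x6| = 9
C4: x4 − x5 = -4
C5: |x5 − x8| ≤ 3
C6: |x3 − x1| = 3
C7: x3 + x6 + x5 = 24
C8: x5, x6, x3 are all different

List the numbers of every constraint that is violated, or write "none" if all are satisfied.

C1: x5² + x6² = 12² + 10² = 144 + 100 = 244  true
C2: 10 / 2 = 5, so 2 divides 10  true
C3: |1 − 10| = 9  true
C4: x4 − x5 = 8 − 12 = -4  true
C5: |12 − 14| = 2; 2 ≤ 3  true
C6: |2 − 1| = 1, not 3  false
C7: x3 + x6 + x5 = 2 + 10 + 12 = 24  true
C8: values 12, 10, 2 are pairwise distinct  true

Violated: 6.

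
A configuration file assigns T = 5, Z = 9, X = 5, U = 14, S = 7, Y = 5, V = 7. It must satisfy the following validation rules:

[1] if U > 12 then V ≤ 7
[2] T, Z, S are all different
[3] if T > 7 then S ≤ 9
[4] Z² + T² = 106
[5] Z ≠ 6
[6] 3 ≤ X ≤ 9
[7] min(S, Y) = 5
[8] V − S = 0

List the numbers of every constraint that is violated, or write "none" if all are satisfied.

[1] U = 14 > 12, so we need V ≤ 7; V = 7 ≤ 7  ✔
[2] values 5, 9, 7 are pairwise distinct  ✔
[3] T = 5, not > 7; antecedent false, conditional vacuously true  ✔
[4] Z² + T² = 9² + 5² = 81 + 25 = 106  ✔
[5] Z = 9, and 9 ≠ 6  ✔
[6] X = 5 lies in [3, 9]  ✔
[7] min(7, 5) = 5  ✔
[8] V − S = 7 − 7 = 0  ✔

Yes — all constraints hold.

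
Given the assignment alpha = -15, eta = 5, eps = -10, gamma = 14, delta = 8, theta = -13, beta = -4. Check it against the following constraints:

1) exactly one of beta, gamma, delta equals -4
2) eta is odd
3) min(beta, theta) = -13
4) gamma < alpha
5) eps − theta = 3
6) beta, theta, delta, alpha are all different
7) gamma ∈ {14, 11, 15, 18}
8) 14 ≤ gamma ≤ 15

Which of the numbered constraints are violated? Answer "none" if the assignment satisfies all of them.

1) beta=-4, gamma=14, delta=8; 1 of them equals -4 — holds.
2) eta = 5 is odd — holds.
3) min(-4, -13) = -13 — holds.
4) gamma = 14, alpha = -15; 14 ≥ -15 (want <) — does not hold.
5) eps − theta = -10 − (-13) = 3 — holds.
6) values -4, -13, 8, -15 are pairwise distinct — holds.
7) gamma = 14 is in {14, 11, 15, 18} — holds.
8) gamma = 14 lies in [14, 15] — holds.

Constraint 4 does not hold.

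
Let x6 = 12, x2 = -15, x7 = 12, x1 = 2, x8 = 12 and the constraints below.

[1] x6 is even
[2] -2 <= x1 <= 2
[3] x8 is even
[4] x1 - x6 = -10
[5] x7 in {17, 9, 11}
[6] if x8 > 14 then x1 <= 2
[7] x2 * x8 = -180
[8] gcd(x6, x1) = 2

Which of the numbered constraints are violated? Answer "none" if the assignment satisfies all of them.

[1] x6 = 12 is even  holds
[2] x1 = 2 lies in [-2, 2]  holds
[3] x8 = 12 is even  holds
[4] x1 - x6 = 2 - 12 = -10  holds
[5] x7 = 12 is not in {17, 9, 11}  fails
[6] x8 = 12, not > 14; antecedent false, conditional vacuously true  holds
[7] x2 * x8 = -15 * 12 = -180  holds
[8] gcd(12, 2) = 2  holds

No — constraint 5 is not satisfied.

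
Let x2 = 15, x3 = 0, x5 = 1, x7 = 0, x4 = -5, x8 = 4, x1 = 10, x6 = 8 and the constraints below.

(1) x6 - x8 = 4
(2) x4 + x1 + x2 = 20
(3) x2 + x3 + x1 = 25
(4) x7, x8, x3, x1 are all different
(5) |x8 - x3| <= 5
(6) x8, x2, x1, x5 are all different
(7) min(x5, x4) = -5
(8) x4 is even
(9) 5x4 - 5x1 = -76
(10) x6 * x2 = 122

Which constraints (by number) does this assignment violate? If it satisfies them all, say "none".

Constraints 4, 8, 9, and 10 do not hold.

(1) x6 - x8 = 8 - 4 = 4  ✔
(2) x4 + x1 + x2 = -5 + 10 + 15 = 20  ✔
(3) x2 + x3 + x1 = 15 + 0 + 10 = 25  ✔
(4) x7 = x3 = 0, not all different  ✘
(5) |4 - 0| = 4; 4 ≤ 5  ✔
(6) values 4, 15, 10, 1 are pairwise distinct  ✔
(7) min(1, -5) = -5  ✔
(8) x4 = -5 is odd  ✘
(9) 5x4 - 5x1 = 5(-5) - 5(10) = -75, not -76  ✘
(10) x6 * x2 = 8 * 15 = 120, not 122  ✘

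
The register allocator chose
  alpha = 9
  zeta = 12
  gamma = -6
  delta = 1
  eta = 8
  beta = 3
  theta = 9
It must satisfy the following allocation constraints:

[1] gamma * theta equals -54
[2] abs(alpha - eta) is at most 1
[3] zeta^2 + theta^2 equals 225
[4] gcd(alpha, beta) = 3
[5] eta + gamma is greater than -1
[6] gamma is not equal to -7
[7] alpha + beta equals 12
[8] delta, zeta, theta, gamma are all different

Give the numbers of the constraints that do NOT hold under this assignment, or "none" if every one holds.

[1] gamma * theta = -6 * 9 = -54 — holds.
[2] abs(9 - 8) = 1; 1 ≤ 1 — holds.
[3] zeta^2 + theta^2 = 12^2 + 9^2 = 144 + 81 = 225 — holds.
[4] gcd(9, 3) = 3 — holds.
[5] eta + gamma = 8 + (-6) = 2; 2 > -1 — holds.
[6] gamma = -6, and -6 ≠ -7 — holds.
[7] alpha + beta = 9 + 3 = 12 — holds.
[8] values 1, 12, 9, -6 are pairwise distinct — holds.

The assignment satisfies every constraint.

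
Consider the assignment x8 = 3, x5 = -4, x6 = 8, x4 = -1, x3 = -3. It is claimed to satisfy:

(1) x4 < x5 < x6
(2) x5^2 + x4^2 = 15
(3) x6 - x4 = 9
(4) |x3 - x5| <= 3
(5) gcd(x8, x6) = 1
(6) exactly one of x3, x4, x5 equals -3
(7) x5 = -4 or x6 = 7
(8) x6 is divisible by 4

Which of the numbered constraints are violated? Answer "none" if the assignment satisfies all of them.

Constraints 1 and 2 do not hold.

(1) values -1, -4, 8; x4 = -1 is not < x5 = -4  ✘
(2) x5^2 + x4^2 = (-4)^2 + (-1)^2 = 16 + 1 = 17, not 15  ✘
(3) x6 - x4 = 8 - (-1) = 9  ✔
(4) |-3 - (-4)| = 1; 1 ≤ 3  ✔
(5) gcd(3, 8) = 1  ✔
(6) x3=-3, x4=-1, x5=-4; 1 of them equals -3  ✔
(7) x5 = -4 = -4 (first disjunct)  ✔
(8) 8 / 4 = 2, so 4 divides 8  ✔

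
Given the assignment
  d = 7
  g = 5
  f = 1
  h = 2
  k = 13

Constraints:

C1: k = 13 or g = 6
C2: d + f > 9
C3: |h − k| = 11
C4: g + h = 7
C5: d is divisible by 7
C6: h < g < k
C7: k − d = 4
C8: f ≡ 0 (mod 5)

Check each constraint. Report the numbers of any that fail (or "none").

Constraints 2, 7, and 8 are violated.

C1: k = 13 = 13 (first disjunct) — holds.
C2: d + f = 7 + 1 = 8; 8 ≤ 9, bound 9 not met — fails.
C3: |2 − 13| = 11 — holds.
C4: g + h = 5 + 2 = 7 — holds.
C5: 7 / 7 = 1, so 7 divides 7 — holds.
C6: values 2 < 5 < 13 — holds.
C7: k − d = 13 − 7 = 6, not 4 — fails.
C8: 1 mod 5 = 1, not 0 — fails.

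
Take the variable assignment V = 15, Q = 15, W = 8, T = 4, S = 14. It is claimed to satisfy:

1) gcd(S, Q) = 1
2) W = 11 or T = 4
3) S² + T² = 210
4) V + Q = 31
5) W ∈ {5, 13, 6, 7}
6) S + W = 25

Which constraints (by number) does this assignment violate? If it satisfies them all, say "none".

1) gcd(14, 15) = 1 — holds.
2) W = 8 ≠ 11, but T = 4 = 4 (second disjunct) — holds.
3) S² + T² = 14² + 4² = 196 + 16 = 212, not 210 — does not hold.
4) V + Q = 15 + 15 = 30, not 31 — does not hold.
5) W = 8 is not in {5, 13, 6, 7} — does not hold.
6) S + W = 14 + 8 = 22, not 25 — does not hold.

No — constraints 3, 4, 5, and 6 are not satisfied.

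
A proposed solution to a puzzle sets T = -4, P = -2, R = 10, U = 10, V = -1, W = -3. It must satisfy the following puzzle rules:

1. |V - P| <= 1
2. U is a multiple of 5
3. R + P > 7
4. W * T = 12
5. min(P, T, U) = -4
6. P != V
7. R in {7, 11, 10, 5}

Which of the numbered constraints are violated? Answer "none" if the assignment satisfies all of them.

1. |-1 - (-2)| = 1; 1 ≤ 1  ✔
2. 10 / 5 = 2, so 5 divides 10  ✔
3. R + P = 10 + (-2) = 8; 8 > 7  ✔
4. W * T = -3 * (-4) = 12  ✔
5. min(-2, -4, 10) = -4  ✔
6. P = -2, V = -1; distinct  ✔
7. R = 10 is in {7, 11, 10, 5}  ✔

No violations.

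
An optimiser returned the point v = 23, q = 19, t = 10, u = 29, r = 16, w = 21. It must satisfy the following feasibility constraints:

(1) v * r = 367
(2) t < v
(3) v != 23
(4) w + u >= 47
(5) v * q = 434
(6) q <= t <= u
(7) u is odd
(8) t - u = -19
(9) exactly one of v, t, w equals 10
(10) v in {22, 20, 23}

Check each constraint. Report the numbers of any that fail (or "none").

Constraints 1, 3, 5, and 6 are violated.

(1) v * r = 23 * 16 = 368, not 367  fails
(2) t = 10, v = 23; 10 < 23  holds
(3) v = 23, but 23 is required to differ  fails
(4) w + u = 21 + 29 = 50; 50 ≥ 47  holds
(5) v * q = 23 * 19 = 437, not 434  fails
(6) values 19, 10, 29; q = 19 is not <= t = 10  fails
(7) u = 29 is odd  holds
(8) t - u = 10 - 29 = -19  holds
(9) v=23, t=10, w=21; 1 of them equals 10  holds
(10) v = 23 is in {22, 20, 23}  holds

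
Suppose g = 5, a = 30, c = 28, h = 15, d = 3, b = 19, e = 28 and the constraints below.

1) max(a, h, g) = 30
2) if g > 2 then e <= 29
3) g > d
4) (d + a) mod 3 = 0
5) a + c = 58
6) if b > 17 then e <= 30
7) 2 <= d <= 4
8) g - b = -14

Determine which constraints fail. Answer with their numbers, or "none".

1) max(30, 15, 5) = 30 — holds.
2) g = 5 > 2, so we need e ≤ 29; e = 28 ≤ 29 — holds.
3) g = 5, d = 3; 5 > 3 — holds.
4) d + a = 33; 33 mod 3 = 0 — holds.
5) a + c = 30 + 28 = 58 — holds.
6) b = 19 > 17, so we need e ≤ 30; e = 28 ≤ 30 — holds.
7) d = 3 lies in [2, 4] — holds.
8) g - b = 5 - 19 = -14 — holds.

The assignment satisfies every constraint.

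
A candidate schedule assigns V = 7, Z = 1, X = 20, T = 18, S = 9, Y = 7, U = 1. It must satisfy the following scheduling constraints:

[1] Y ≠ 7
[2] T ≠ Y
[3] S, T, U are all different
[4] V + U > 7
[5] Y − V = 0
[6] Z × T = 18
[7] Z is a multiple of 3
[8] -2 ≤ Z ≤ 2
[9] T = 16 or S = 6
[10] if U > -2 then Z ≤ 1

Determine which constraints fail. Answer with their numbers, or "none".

Constraints 1, 7, 9 are violated.

[1] Y = 7, but 7 is required to differ  ✘
[2] T = 18, Y = 7; distinct  ✔
[3] values 9, 18, 1 are pairwise distinct  ✔
[4] V + U = 7 + 1 = 8; 8 > 7  ✔
[5] Y − V = 7 − 7 = 0  ✔
[6] Z × T = 1 × 18 = 18  ✔
[7] 1 = 3×0 + 1, so 3 does not divide 1  ✘
[8] Z = 1 lies in [-2, 2]  ✔
[9] T = 18 ≠ 16 and S = 9 ≠ 6; both disjuncts false  ✘
[10] U = 1 > -2, so we need Z ≤ 1; Z = 1 ≤ 1  ✔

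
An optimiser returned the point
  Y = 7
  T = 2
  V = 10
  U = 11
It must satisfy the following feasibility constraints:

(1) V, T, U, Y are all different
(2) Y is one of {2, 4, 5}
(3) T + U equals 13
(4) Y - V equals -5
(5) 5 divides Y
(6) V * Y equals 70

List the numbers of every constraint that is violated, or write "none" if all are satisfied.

Constraints 2, 4, 5 do not hold.

(1) values 10, 2, 11, 7 are pairwise distinct  true
(2) Y = 7 is not in {2, 4, 5}  false
(3) T + U = 2 + 11 = 13  true
(4) Y - V = 7 - 10 = -3, not -5  false
(5) 7 = 5*1 + 2, so 5 does not divide 7  false
(6) V * Y = 10 * 7 = 70  true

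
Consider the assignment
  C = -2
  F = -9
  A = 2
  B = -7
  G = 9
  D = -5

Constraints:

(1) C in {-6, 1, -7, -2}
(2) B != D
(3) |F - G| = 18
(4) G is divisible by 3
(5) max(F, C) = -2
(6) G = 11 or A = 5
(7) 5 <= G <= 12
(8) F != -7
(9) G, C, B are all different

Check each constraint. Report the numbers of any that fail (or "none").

(1) C = -2 is in {-6, 1, -7, -2} — satisfied.
(2) B = -7, D = -5; distinct — satisfied.
(3) |-9 - 9| = 18 — satisfied.
(4) 9 / 3 = 3, so 3 divides 9 — satisfied.
(5) max(-9, -2) = -2 — satisfied.
(6) G = 9 ≠ 11 and A = 2 ≠ 5; both disjuncts false — violated.
(7) G = 9 lies in [5, 12] — satisfied.
(8) F = -9, and -9 ≠ -7 — satisfied.
(9) values 9, -2, -7 are pairwise distinct — satisfied.

Constraint 6 does not hold.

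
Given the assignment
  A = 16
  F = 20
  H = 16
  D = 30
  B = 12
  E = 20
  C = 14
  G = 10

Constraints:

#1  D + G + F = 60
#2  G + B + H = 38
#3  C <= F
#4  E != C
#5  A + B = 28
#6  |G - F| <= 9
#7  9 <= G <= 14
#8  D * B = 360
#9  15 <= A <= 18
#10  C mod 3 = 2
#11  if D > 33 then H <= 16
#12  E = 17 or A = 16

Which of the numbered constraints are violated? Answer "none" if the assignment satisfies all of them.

Constraint 6 is violated.

#1 D + G + F = 30 + 10 + 20 = 60 — holds.
#2 G + B + H = 10 + 12 + 16 = 38 — holds.
#3 C = 14, F = 20; 14 ≤ 20 — holds.
#4 E = 20, C = 14; distinct — holds.
#5 A + B = 16 + 12 = 28 — holds.
#6 |10 - 20| = 10; 10 > 9, exceeds bound 9 — fails.
#7 G = 10 lies in [9, 14] — holds.
#8 D * B = 30 * 12 = 360 — holds.
#9 A = 16 lies in [15, 18] — holds.
#10 14 mod 3 = 2 — holds.
#11 D = 30, not > 33; antecedent false, conditional vacuously true — holds.
#12 E = 20 ≠ 17, but A = 16 = 16 (second disjunct) — holds.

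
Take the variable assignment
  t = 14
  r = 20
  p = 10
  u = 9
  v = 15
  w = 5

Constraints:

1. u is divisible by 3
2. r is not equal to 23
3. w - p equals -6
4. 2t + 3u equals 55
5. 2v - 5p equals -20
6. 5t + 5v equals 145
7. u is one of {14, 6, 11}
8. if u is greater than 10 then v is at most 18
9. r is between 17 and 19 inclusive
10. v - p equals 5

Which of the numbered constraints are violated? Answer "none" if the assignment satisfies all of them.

Constraints 3, 7, and 9 do not hold.

1. 9 / 3 = 3, so 3 divides 9  true
2. r = 20, and 20 ≠ 23  true
3. w - p = 5 - 10 = -5, not -6  false
4. 2t + 3u = 2(14) + 3(9) = 55  true
5. 2v - 5p = 2(15) - 5(10) = -20  true
6. 5t + 5v = 5(14) + 5(15) = 145  true
7. u = 9 is not in {14, 6, 11}  false
8. u = 9, not > 10; antecedent false, conditional vacuously true  true
9. r = 20 is outside [17, 19]  false
10. v - p = 15 - 10 = 5  true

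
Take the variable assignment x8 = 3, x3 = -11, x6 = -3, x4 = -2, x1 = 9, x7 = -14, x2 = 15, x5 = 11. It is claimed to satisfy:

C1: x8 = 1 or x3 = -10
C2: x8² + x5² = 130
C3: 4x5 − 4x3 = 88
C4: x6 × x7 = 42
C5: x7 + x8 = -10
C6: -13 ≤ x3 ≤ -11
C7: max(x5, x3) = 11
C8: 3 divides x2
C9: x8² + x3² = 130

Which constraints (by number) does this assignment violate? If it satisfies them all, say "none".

C1: x8 = 3 ≠ 1 and x3 = -11 ≠ -10; both disjuncts false  ✘
C2: x8² + x5² = 3² + 11² = 9 + 121 = 130  ✔
C3: 4x5 − 4x3 = 4(11) − 4(-11) = 88  ✔
C4: x6 × x7 = -3 × (-14) = 42  ✔
C5: x7 + x8 = -14 + 3 = -11, not -10  ✘
C6: x3 = -11 lies in [-13, -11]  ✔
C7: max(11, -11) = 11  ✔
C8: 15 / 3 = 5, so 3 divides 15  ✔
C9: x8² + x3² = 3² + (-11)² = 9 + 121 = 130  ✔

Constraints 1 and 5 are violated.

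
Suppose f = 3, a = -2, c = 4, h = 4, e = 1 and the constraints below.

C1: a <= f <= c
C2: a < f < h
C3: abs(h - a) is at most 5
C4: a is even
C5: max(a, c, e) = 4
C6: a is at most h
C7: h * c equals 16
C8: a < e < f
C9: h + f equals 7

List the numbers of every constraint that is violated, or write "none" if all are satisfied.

Constraint 3 is violated.

C1: values -2 <= 3 <= 4  OK
C2: values -2 < 3 < 4  OK
C3: abs(4 - (-2)) = 6; 6 > 5, exceeds bound 5  FAIL
C4: a = -2 is even  OK
C5: max(-2, 4, 1) = 4  OK
C6: a = -2, h = 4; -2 ≤ 4  OK
C7: h * c = 4 * 4 = 16  OK
C8: values -2 < 1 < 3  OK
C9: h + f = 4 + 3 = 7  OK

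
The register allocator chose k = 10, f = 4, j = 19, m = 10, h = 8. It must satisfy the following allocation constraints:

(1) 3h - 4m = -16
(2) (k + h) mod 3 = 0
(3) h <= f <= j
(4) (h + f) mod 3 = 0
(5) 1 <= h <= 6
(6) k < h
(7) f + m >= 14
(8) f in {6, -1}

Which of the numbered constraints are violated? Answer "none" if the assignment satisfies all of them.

(1) 3h - 4m = 3(8) - 4(10) = -16 — holds.
(2) k + h = 18; 18 mod 3 = 0 — holds.
(3) values 8, 4, 19; h = 8 is not <= f = 4 — fails.
(4) h + f = 12; 12 mod 3 = 0 — holds.
(5) h = 8 is outside [1, 6] — fails.
(6) k = 10, h = 8; 10 ≥ 8 (want <) — fails.
(7) f + m = 4 + 10 = 14; 14 ≥ 14 — holds.
(8) f = 4 is not in {6, -1} — fails.

Constraints 3, 5, 6, and 8 are violated.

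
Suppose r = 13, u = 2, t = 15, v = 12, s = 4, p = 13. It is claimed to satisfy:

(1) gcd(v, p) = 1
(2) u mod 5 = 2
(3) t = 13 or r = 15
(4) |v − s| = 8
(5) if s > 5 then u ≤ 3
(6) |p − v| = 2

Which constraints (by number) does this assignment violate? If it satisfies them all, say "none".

Violated: 3 and 6.

(1) gcd(12, 13) = 1  yes
(2) 2 mod 5 = 2  yes
(3) t = 15 ≠ 13 and r = 13 ≠ 15; both disjuncts false  no
(4) |12 − 4| = 8  yes
(5) s = 4, not > 5; antecedent false, conditional vacuously true  yes
(6) |13 − 12| = 1, not 2  no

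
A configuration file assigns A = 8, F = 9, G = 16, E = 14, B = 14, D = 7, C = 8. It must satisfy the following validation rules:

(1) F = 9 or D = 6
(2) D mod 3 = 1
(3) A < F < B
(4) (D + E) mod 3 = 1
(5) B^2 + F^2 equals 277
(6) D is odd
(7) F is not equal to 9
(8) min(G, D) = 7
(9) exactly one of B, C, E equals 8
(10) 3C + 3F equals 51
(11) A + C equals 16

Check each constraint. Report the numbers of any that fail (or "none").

Constraints 4 and 7 do not hold.

(1) F = 9 = 9 (first disjunct) — OK.
(2) 7 mod 3 = 1 — OK.
(3) values 8 < 9 < 14 — OK.
(4) D + E = 21; 21 mod 3 = 0, not 1 — violated.
(5) B^2 + F^2 = 14^2 + 9^2 = 196 + 81 = 277 — OK.
(6) D = 7 is odd — OK.
(7) F = 9, but 9 is required to differ — violated.
(8) min(16, 7) = 7 — OK.
(9) B=14, C=8, E=14; 1 of them equals 8 — OK.
(10) 3C + 3F = 3(8) + 3(9) = 51 — OK.
(11) A + C = 8 + 8 = 16 — OK.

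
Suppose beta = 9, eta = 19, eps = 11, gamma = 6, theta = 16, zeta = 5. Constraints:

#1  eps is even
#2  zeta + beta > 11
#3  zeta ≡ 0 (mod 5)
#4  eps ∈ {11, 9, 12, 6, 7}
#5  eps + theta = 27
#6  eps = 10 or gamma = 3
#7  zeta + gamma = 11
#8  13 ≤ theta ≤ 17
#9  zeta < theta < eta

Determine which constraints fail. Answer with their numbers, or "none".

#1 eps = 11 is odd  FAIL
#2 zeta + beta = 5 + 9 = 14; 14 > 11  OK
#3 5 mod 5 = 0  OK
#4 eps = 11 is in {11, 9, 12, 6, 7}  OK
#5 eps + theta = 11 + 16 = 27  OK
#6 eps = 11 ≠ 10 and gamma = 6 ≠ 3; both disjuncts false  FAIL
#7 zeta + gamma = 5 + 6 = 11  OK
#8 theta = 16 lies in [13, 17]  OK
#9 values 5 < 16 < 19  OK

The assignment fails constraints 1 and 6.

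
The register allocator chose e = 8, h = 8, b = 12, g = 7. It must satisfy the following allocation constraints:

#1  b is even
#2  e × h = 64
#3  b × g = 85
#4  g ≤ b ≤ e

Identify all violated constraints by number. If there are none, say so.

No — constraints 3 and 4 are not satisfied.

#1 b = 12 is even  holds
#2 e × h = 8 × 8 = 64  holds
#3 b × g = 12 × 7 = 84, not 85  fails
#4 values 7, 12, 8; b = 12 is not ≤ e = 8  fails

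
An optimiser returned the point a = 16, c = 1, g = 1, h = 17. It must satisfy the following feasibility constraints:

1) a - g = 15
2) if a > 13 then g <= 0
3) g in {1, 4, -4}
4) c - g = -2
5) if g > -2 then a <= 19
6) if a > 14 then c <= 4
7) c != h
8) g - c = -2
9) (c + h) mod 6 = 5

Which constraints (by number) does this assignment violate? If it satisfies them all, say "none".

No — constraints 2, 4, 8, and 9 are not satisfied.

1) a - g = 16 - 1 = 15  yes
2) a = 16 > 13, so we need g ≤ 0; but g = 1 > 0  no
3) g = 1 is in {1, 4, -4}  yes
4) c - g = 1 - 1 = 0, not -2  no
5) g = 1 > -2, so we need a ≤ 19; a = 16 ≤ 19  yes
6) a = 16 > 14, so we need c ≤ 4; c = 1 ≤ 4  yes
7) c = 1, h = 17; distinct  yes
8) g - c = 1 - 1 = 0, not -2  no
9) c + h = 18; 18 mod 6 = 0, not 5  no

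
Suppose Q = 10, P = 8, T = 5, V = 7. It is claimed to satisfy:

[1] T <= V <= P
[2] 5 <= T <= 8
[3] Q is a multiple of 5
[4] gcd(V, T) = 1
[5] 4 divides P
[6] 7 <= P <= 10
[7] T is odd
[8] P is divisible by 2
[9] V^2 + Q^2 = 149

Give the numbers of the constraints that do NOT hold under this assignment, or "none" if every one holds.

No violations.

[1] values 5 <= 7 <= 8 — OK.
[2] T = 5 lies in [5, 8] — OK.
[3] 10 / 5 = 2, so 5 divides 10 — OK.
[4] gcd(7, 5) = 1 — OK.
[5] 8 / 4 = 2, so 4 divides 8 — OK.
[6] P = 8 lies in [7, 10] — OK.
[7] T = 5 is odd — OK.
[8] 8 / 2 = 4, so 2 divides 8 — OK.
[9] V^2 + Q^2 = 7^2 + 10^2 = 49 + 100 = 149 — OK.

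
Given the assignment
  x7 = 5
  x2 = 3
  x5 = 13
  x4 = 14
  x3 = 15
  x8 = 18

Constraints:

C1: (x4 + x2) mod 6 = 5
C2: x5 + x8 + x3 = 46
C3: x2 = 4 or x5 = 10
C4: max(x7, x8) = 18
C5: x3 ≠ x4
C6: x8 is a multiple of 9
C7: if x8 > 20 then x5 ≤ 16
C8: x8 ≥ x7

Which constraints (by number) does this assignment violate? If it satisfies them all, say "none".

C1: x4 + x2 = 17; 17 mod 6 = 5 — holds.
C2: x5 + x8 + x3 = 13 + 18 + 15 = 46 — holds.
C3: x2 = 3 ≠ 4 and x5 = 13 ≠ 10; both disjuncts false — fails.
C4: max(5, 18) = 18 — holds.
C5: x3 = 15, x4 = 14; distinct — holds.
C6: 18 / 9 = 2, so 9 divides 18 — holds.
C7: x8 = 18, not > 20; antecedent false, conditional vacuously true — holds.
C8: x8 = 18, x7 = 5; 18 ≥ 5 — holds.

Constraint 3 does not hold.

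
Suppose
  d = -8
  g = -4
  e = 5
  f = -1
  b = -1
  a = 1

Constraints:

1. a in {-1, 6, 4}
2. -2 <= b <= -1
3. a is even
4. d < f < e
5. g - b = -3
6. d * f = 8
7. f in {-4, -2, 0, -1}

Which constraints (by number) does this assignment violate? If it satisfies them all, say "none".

The assignment fails constraints 1 and 3.

1. a = 1 is not in {-1, 6, 4}  false
2. b = -1 lies in [-2, -1]  true
3. a = 1 is odd  false
4. values -8 < -1 < 5  true
5. g - b = -4 - (-1) = -3  true
6. d * f = -8 * (-1) = 8  true
7. f = -1 is in {-4, -2, 0, -1}  true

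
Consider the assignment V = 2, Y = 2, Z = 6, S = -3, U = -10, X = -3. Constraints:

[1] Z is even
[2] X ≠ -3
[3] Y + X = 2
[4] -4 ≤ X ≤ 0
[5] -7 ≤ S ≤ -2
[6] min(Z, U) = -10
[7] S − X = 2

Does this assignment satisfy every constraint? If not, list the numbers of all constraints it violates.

[1] Z = 6 is even  ✔
[2] X = -3, but -3 is required to differ  ✘
[3] Y + X = 2 + (-3) = -1, not 2  ✘
[4] X = -3 lies in [-4, 0]  ✔
[5] S = -3 lies in [-7, -2]  ✔
[6] min(6, -10) = -10  ✔
[7] S − X = -3 − (-3) = 0, not 2  ✘

Constraints 2, 3, and 7 are violated.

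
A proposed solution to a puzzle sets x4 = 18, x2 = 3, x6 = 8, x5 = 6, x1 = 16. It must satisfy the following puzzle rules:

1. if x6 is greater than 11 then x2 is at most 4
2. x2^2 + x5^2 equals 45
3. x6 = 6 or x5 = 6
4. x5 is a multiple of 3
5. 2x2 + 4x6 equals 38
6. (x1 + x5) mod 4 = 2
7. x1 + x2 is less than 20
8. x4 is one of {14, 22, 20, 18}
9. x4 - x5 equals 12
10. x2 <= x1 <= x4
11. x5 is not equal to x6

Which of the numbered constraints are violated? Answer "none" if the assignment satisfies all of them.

1. x6 = 8, not > 11; antecedent false, conditional vacuously true  ✔
2. x2^2 + x5^2 = 3^2 + 6^2 = 9 + 36 = 45  ✔
3. x6 = 8 ≠ 6, but x5 = 6 = 6 (second disjunct)  ✔
4. 6 / 3 = 2, so 3 divides 6  ✔
5. 2x2 + 4x6 = 2(3) + 4(8) = 38  ✔
6. x1 + x5 = 22; 22 mod 4 = 2  ✔
7. x1 + x2 = 16 + 3 = 19; 19 < 20  ✔
8. x4 = 18 is in {14, 22, 20, 18}  ✔
9. x4 - x5 = 18 - 6 = 12  ✔
10. values 3 <= 16 <= 18  ✔
11. x5 = 6, x6 = 8; distinct  ✔

No violations.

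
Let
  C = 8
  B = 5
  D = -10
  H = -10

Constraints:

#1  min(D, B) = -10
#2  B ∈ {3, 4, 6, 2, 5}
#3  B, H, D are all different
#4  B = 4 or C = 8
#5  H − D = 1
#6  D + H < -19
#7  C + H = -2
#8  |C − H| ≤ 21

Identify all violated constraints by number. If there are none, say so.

#1 min(-10, 5) = -10 — holds.
#2 B = 5 is in {3, 4, 6, 2, 5} — holds.
#3 H = D = -10, not all different — does not hold.
#4 B = 5 ≠ 4, but C = 8 = 8 (second disjunct) — holds.
#5 H − D = -10 − (-10) = 0, not 1 — does not hold.
#6 D + H = -10 + (-10) = -20; -20 < -19 — holds.
#7 C + H = 8 + (-10) = -2 — holds.
#8 |8 − (-10)| = 18; 18 ≤ 21 — holds.

The assignment fails constraints 3, 5.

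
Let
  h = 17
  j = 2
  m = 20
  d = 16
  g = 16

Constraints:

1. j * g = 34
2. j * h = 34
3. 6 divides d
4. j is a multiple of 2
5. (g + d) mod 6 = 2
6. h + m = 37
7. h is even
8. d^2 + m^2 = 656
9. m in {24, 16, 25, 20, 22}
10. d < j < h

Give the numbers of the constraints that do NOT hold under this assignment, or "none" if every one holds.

1. j * g = 2 * 16 = 32, not 34  no
2. j * h = 2 * 17 = 34  yes
3. 16 = 6*2 + 4, so 6 does not divide 16  no
4. 2 / 2 = 1, so 2 divides 2  yes
5. g + d = 32; 32 mod 6 = 2  yes
6. h + m = 17 + 20 = 37  yes
7. h = 17 is odd  no
8. d^2 + m^2 = 16^2 + 20^2 = 256 + 400 = 656  yes
9. m = 20 is in {24, 16, 25, 20, 22}  yes
10. values 16, 2, 17; d = 16 is not < j = 2  no

Constraints 1, 3, 7, and 10 are violated.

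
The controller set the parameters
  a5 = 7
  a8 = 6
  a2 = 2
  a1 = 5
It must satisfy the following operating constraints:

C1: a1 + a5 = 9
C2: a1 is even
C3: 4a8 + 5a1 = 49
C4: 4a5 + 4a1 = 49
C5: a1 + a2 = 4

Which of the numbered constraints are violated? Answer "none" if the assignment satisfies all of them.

C1: a1 + a5 = 5 + 7 = 12, not 9 — violated.
C2: a1 = 5 is odd — violated.
C3: 4a8 + 5a1 = 4(6) + 5(5) = 49 — OK.
C4: 4a5 + 4a1 = 4(7) + 4(5) = 48, not 49 — violated.
C5: a1 + a2 = 5 + 2 = 7, not 4 — violated.

Constraints 1, 2, 4, and 5 do not hold.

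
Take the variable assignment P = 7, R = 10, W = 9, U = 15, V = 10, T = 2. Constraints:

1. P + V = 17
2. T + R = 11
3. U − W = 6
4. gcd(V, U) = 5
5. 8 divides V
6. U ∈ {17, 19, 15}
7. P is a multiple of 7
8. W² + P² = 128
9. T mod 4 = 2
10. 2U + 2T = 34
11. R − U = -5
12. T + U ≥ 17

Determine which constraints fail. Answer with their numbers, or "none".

1. P + V = 7 + 10 = 17  yes
2. T + R = 2 + 10 = 12, not 11  no
3. U − W = 15 − 9 = 6  yes
4. gcd(10, 15) = 5  yes
5. 10 = 8×1 + 2, so 8 does not divide 10  no
6. U = 15 is in {17, 19, 15}  yes
7. 7 / 7 = 1, so 7 divides 7  yes
8. W² + P² = 9² + 7² = 81 + 49 = 130, not 128  no
9. 2 mod 4 = 2  yes
10. 2U + 2T = 2(15) + 2(2) = 34  yes
11. R − U = 10 − 15 = -5  yes
12. T + U = 2 + 15 = 17; 17 ≥ 17  yes

The assignment fails constraints 2, 5, 8.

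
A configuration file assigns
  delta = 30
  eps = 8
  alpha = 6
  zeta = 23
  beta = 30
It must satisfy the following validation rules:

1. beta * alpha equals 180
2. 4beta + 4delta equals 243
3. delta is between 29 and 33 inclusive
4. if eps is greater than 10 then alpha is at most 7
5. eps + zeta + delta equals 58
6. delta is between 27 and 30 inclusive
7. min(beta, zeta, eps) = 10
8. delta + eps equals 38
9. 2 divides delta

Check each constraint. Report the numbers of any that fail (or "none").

1. beta * alpha = 30 * 6 = 180  ✓
2. 4beta + 4delta = 4(30) + 4(30) = 240, not 243  ✗
3. delta = 30 lies in [29, 33]  ✓
4. eps = 8, not > 10; antecedent false, conditional vacuously true  ✓
5. eps + zeta + delta = 8 + 23 + 30 = 61, not 58  ✗
6. delta = 30 lies in [27, 30]  ✓
7. min(30, 23, 8) = 8, not 10  ✗
8. delta + eps = 30 + 8 = 38  ✓
9. 30 / 2 = 15, so 2 divides 30  ✓

The assignment fails constraints 2, 5, and 7.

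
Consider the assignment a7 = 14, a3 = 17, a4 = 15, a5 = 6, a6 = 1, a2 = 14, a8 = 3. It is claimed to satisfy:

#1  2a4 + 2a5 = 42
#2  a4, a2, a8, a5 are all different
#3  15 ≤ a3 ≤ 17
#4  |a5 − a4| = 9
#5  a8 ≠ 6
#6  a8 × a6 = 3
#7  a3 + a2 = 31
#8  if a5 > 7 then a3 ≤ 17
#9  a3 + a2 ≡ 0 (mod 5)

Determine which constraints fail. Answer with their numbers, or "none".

#1 2a4 + 2a5 = 2(15) + 2(6) = 42  ✓
#2 values 15, 14, 3, 6 are pairwise distinct  ✓
#3 a3 = 17 lies in [15, 17]  ✓
#4 |6 − 15| = 9  ✓
#5 a8 = 3, and 3 ≠ 6  ✓
#6 a8 × a6 = 3 × 1 = 3  ✓
#7 a3 + a2 = 17 + 14 = 31  ✓
#8 a5 = 6, not > 7; antecedent false, conditional vacuously true  ✓
#9 a3 + a2 = 31; 31 mod 5 = 1, not 0  ✗

Constraint 9 does not hold.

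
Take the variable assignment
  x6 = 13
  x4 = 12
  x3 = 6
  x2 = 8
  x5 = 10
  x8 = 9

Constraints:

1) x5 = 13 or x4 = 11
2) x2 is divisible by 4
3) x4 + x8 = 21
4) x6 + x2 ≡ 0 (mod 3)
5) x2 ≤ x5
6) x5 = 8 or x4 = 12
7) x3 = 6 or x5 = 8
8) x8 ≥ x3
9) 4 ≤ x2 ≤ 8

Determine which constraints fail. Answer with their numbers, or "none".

1) x5 = 10 ≠ 13 and x4 = 12 ≠ 11; both disjuncts false — does not hold.
2) 8 / 4 = 2, so 4 divides 8 — holds.
3) x4 + x8 = 12 + 9 = 21 — holds.
4) x6 + x2 = 21; 21 mod 3 = 0 — holds.
5) x2 = 8, x5 = 10; 8 ≤ 10 — holds.
6) x5 = 10 ≠ 8, but x4 = 12 = 12 (second disjunct) — holds.
7) x3 = 6 = 6 (first disjunct) — holds.
8) x8 = 9, x3 = 6; 9 ≥ 6 — holds.
9) x2 = 8 lies in [4, 8] — holds.

Violated: 1.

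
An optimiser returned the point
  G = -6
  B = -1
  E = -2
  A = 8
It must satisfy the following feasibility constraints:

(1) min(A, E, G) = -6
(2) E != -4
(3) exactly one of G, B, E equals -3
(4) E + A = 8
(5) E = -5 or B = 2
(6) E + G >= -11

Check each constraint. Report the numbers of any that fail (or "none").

Constraints 3, 4, 5 are violated.

(1) min(8, -2, -6) = -6  holds
(2) E = -2, and -2 ≠ -4  holds
(3) G=-6, B=-1, E=-2; 0 of them equal -3, not exactly one  fails
(4) E + A = -2 + 8 = 6, not 8  fails
(5) E = -2 ≠ -5 and B = -1 ≠ 2; both disjuncts false  fails
(6) E + G = -2 + (-6) = -8; -8 ≥ -11  holds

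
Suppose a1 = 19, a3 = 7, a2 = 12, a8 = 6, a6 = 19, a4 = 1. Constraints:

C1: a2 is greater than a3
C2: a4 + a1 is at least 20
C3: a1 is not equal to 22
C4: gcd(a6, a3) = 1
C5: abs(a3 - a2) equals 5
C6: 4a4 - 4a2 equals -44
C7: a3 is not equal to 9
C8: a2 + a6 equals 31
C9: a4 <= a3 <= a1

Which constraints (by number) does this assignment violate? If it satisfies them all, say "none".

C1: a2 = 12, a3 = 7; 12 > 7 — satisfied.
C2: a4 + a1 = 1 + 19 = 20; 20 ≥ 20 — satisfied.
C3: a1 = 19, and 19 ≠ 22 — satisfied.
C4: gcd(19, 7) = 1 — satisfied.
C5: abs(7 - 12) = 5 — satisfied.
C6: 4a4 - 4a2 = 4(1) - 4(12) = -44 — satisfied.
C7: a3 = 7, and 7 ≠ 9 — satisfied.
C8: a2 + a6 = 12 + 19 = 31 — satisfied.
C9: values 1 <= 7 <= 19 — satisfied.

Yes — all constraints hold.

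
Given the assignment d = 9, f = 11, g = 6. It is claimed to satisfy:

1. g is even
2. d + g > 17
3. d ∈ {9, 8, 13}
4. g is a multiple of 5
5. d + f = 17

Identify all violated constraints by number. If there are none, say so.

No — constraints 2, 4, 5 are not satisfied.

1. g = 6 is even — satisfied.
2. d + g = 9 + 6 = 15; 15 ≤ 17, bound 17 not met — violated.
3. d = 9 is in {9, 8, 13} — satisfied.
4. 6 = 5×1 + 1, so 5 does not divide 6 — violated.
5. d + f = 9 + 11 = 20, not 17 — violated.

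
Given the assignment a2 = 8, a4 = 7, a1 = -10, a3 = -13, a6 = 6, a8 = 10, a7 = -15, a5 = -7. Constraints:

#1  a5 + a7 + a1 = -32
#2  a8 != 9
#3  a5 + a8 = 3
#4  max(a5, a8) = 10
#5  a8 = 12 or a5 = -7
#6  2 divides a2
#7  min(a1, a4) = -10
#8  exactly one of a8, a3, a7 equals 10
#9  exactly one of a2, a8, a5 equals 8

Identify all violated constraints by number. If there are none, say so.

All constraints are satisfied.

#1 a5 + a7 + a1 = -7 + (-15) + (-10) = -32  true
#2 a8 = 10, and 10 ≠ 9  true
#3 a5 + a8 = -7 + 10 = 3  true
#4 max(-7, 10) = 10  true
#5 a8 = 10 ≠ 12, but a5 = -7 = -7 (second disjunct)  true
#6 8 / 2 = 4, so 2 divides 8  true
#7 min(-10, 7) = -10  true
#8 a8=10, a3=-13, a7=-15; 1 of them equals 10  true
#9 a2=8, a8=10, a5=-7; 1 of them equals 8  true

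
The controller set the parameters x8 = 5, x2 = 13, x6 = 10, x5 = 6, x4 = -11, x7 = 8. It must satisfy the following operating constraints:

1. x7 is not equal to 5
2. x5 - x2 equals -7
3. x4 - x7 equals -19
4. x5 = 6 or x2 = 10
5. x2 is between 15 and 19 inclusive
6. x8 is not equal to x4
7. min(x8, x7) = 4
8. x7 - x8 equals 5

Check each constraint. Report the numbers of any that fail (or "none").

Constraints 5, 7, 8 do not hold.

1. x7 = 8, and 8 ≠ 5 — holds.
2. x5 - x2 = 6 - 13 = -7 — holds.
3. x4 - x7 = -11 - 8 = -19 — holds.
4. x5 = 6 = 6 (first disjunct) — holds.
5. x2 = 13 is outside [15, 19] — does not hold.
6. x8 = 5, x4 = -11; distinct — holds.
7. min(5, 8) = 5, not 4 — does not hold.
8. x7 - x8 = 8 - 5 = 3, not 5 — does not hold.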